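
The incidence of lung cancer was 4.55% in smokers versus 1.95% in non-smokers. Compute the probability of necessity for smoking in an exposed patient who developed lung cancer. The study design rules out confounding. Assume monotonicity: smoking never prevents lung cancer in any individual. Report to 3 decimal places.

PN ≈ 0.571

p₁ = 0.0455, p₀ = 0.0195.
Under exogeneity and monotonicity, PN = (p₁ − p₀) / p₁.
PN = (0.0455 − 0.0195) / 0.0455 = 0.026 / 0.0455 ≈ 0.5714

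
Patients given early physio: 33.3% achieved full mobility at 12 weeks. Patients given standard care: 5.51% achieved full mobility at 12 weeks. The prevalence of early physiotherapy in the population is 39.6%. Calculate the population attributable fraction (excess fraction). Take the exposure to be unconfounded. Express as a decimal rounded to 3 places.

p₁ = 0.333, p₀ = 0.0551.
Overall risk P(Y=1) = π·p₁ + (1−π)·p₀ = 0.396×0.333 + 0.604×0.0551 = 0.16515.
Under exogeneity, PAF = [P(Y=1) − p₀] / P(Y=1).
PAF = (0.16515 − 0.0551) / 0.16515 ≈ 0.6664

PAF ≈ 0.666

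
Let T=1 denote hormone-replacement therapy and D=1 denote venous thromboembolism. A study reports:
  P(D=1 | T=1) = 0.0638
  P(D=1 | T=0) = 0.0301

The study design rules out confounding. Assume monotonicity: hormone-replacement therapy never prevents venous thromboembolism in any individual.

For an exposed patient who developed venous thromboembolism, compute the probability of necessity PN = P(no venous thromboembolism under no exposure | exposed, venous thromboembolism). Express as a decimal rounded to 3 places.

Let p₁ = 0.0638, p₀ = 0.0301.
Under exogeneity and monotonicity, PN = (p₁ − p₀) / p₁.
PN = (0.0638 − 0.0301) / 0.0638 = 0.0337 / 0.0638 ≈ 0.5282

PN ≈ 0.528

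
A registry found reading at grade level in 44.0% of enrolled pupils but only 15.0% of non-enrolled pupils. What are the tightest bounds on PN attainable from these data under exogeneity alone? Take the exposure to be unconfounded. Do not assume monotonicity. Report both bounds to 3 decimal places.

p₁ = 0.44, p₀ = 0.15.
Under exogeneity alone the bounds on PN are max{0,(p₁−p₀)/p₁} ≤ PN ≤ min{1,(1−p₀)/p₁}.
  lower = (p₁ − p₀)/p₁ = 0.29 / 0.44 ≈ 0.6591
  upper = min{1, (1 − p₀)/p₁} = 0.85 / 0.44 ≈ 1.9318 → capped at 1

0.659 ≤ PN ≤ 1.000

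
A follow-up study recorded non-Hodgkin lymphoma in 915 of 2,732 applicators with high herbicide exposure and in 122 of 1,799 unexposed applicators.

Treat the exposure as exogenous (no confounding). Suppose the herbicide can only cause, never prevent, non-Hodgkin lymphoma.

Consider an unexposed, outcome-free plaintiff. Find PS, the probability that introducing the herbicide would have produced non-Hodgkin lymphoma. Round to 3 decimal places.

p₁ = P(outcome | exposed) = 915/2732 = 0.33492
p₀ = P(outcome | unexposed) = 122/1799 = 0.067815
Under exogeneity and monotonicity, PS = (p₁ − p₀) / (1 − p₀).
PS = (0.33492 − 0.067815) / (1 − 0.067815) = 0.2671 / 0.93218 ≈ 0.2865

PS ≈ 0.287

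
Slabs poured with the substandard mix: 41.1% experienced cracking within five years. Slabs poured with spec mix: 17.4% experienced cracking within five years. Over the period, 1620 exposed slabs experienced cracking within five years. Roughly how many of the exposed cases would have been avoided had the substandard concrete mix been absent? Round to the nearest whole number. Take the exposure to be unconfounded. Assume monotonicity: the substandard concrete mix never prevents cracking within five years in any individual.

about 934 cases

p₁ = 0.411, p₀ = 0.174.
PN = (p₁ − p₀)/p₁ = (0.411 − 0.174) / 0.411 ≈ 0.57664.
Attributable cases ≈ PN × (exposed cases) = 0.57664 × 1620 ≈ 934.16.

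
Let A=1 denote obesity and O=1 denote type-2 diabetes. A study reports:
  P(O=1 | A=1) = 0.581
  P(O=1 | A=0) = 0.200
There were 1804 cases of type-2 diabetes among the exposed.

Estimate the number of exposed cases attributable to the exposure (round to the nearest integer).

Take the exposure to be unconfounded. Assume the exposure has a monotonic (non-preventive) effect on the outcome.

Let p₁ = 0.581, p₀ = 0.2.
PN = (p₁ − p₀)/p₁ = (0.581 − 0.2) / 0.581 ≈ 0.65577.
Attributable cases ≈ PN × (exposed cases) = 0.65577 × 1804 ≈ 1183.00.

about 1183 cases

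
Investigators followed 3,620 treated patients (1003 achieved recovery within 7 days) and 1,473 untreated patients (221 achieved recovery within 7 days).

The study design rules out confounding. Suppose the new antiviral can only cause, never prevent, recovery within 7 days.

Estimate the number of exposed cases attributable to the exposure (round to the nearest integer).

p₁ = P(outcome | exposed) = 1003/3620 = 0.27707
p₀ = P(outcome | unexposed) = 221/1473 = 0.15003
PN = (p₁ − p₀)/p₁ = (0.27707 − 0.15003) / 0.27707 ≈ 0.45850.
Attributable cases ≈ PN × (exposed cases) = 0.45850 × 1003 ≈ 459.88.

about 460 cases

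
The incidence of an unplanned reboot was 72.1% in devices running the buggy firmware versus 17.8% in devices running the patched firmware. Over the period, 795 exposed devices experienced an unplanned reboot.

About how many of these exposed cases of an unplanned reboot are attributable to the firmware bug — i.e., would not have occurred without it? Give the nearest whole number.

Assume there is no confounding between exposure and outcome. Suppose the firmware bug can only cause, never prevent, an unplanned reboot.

about 599 cases

p₁ = 0.721, p₀ = 0.178.
PN = (p₁ − p₀)/p₁ = (0.721 − 0.178) / 0.721 ≈ 0.75312.
Attributable cases ≈ PN × (exposed cases) = 0.75312 × 795 ≈ 598.73.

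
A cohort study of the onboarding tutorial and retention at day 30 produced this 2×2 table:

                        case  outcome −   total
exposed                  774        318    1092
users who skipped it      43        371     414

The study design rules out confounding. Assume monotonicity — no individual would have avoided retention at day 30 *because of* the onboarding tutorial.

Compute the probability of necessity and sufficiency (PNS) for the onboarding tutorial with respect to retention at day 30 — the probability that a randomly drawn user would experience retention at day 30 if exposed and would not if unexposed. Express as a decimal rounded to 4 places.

p₁ = P(outcome | exposed) = 774/1092 = 0.70879
p₀ = P(outcome | unexposed) = 43/414 = 0.10386
Under exogeneity and monotonicity, PNS = p₁ − p₀.
PNS = 0.70879 − 0.10386 = 0.60493

PNS ≈ 0.6049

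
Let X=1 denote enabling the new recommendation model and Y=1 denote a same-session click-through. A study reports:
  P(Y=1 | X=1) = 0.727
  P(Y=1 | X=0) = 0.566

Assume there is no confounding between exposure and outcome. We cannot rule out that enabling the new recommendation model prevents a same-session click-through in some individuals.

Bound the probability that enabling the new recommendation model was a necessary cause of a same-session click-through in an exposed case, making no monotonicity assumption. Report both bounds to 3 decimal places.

0.221 ≤ PN ≤ 0.597

Let p₁ = 0.727, p₀ = 0.566.
Under exogeneity alone the bounds on PN are max{0,(p₁−p₀)/p₁} ≤ PN ≤ min{1,(1−p₀)/p₁}.
  lower = (p₁ − p₀)/p₁ = 0.161 / 0.727 ≈ 0.2215
  upper = min{1, (1 − p₀)/p₁} = 0.434 / 0.727 ≈ 0.5970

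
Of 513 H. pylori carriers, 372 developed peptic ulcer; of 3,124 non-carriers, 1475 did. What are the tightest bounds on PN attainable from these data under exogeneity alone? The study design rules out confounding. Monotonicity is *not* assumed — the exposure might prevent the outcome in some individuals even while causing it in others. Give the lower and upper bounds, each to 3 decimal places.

0.349 ≤ PN ≤ 0.728

p₁ = P(outcome | exposed) = 372/513 = 0.72515
p₀ = P(outcome | unexposed) = 1475/3124 = 0.47215
Under exogeneity alone the bounds on PN are max{0,(p₁−p₀)/p₁} ≤ PN ≤ min{1,(1−p₀)/p₁}.
  lower = (p₁ − p₀)/p₁ = 0.253 / 0.72515 ≈ 0.3489
  upper = min{1, (1 − p₀)/p₁} = 0.52785 / 0.72515 ≈ 0.7279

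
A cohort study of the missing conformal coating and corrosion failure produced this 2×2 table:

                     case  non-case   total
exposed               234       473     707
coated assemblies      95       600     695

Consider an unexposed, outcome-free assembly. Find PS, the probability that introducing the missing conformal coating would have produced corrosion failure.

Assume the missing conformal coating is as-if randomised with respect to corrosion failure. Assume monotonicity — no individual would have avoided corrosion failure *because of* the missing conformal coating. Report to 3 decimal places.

p₁ = P(outcome | exposed) = 234/707 = 0.33098
p₀ = P(outcome | unexposed) = 95/695 = 0.13669
Under exogeneity and monotonicity, PS = (p₁ − p₀)/(1 − p₀).
PS = (0.33098 − 0.13669) / 0.86331 ≈ 0.2250

PS ≈ 0.225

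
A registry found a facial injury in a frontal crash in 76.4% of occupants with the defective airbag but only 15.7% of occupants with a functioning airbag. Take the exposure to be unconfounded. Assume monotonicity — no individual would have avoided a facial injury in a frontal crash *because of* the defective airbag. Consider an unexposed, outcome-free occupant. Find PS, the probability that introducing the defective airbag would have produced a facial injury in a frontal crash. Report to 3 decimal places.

PS ≈ 0.720

p₁ = 0.764, p₀ = 0.157.
Under exogeneity and monotonicity, PS = (p₁ − p₀) / (1 − p₀).
PS = (0.764 − 0.157) / (1 − 0.157) = 0.607 / 0.843 ≈ 0.7200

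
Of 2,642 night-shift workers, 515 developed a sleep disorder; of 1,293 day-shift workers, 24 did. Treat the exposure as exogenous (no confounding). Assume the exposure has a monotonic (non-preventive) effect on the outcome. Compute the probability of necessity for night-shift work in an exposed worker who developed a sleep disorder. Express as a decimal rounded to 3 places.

PN ≈ 0.905

p₁ = P(outcome | exposed) = 515/2642 = 0.19493
p₀ = P(outcome | unexposed) = 24/1293 = 0.018561
Under exogeneity and monotonicity, PN = (p₁ − p₀) / p₁.
PN = (0.19493 − 0.018561) / 0.19493 = 0.17637 / 0.19493 ≈ 0.9048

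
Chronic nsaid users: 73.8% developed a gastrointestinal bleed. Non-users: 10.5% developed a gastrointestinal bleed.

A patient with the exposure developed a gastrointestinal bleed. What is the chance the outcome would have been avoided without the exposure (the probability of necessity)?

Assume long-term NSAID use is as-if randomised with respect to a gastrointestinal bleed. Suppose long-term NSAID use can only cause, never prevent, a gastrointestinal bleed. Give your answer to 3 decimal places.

PN ≈ 0.858

p₁ = 0.738, p₀ = 0.105.
Under exogeneity and monotonicity, PN = (p₁ − p₀) / p₁.
PN = (0.738 − 0.105) / 0.738 = 0.633 / 0.738 ≈ 0.8577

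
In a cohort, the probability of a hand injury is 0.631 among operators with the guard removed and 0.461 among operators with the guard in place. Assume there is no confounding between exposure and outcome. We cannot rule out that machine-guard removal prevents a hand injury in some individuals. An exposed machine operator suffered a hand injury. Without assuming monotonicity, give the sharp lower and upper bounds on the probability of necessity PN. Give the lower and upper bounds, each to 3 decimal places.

Let p₁ = 0.631, p₀ = 0.461.
Under exogeneity alone the bounds on PN are max{0,(p₁−p₀)/p₁} ≤ PN ≤ min{1,(1−p₀)/p₁}.
  lower = (p₁ − p₀)/p₁ = 0.17 / 0.631 ≈ 0.2694
  upper = min{1, (1 − p₀)/p₁} = 0.539 / 0.631 ≈ 0.8542

0.269 ≤ PN ≤ 0.854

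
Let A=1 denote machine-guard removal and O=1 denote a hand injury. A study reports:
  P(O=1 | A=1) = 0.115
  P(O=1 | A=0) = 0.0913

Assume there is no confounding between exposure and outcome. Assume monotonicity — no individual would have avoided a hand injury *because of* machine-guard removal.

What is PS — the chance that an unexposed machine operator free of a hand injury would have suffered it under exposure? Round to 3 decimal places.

PS ≈ 0.026

Let p₁ = 0.115, p₀ = 0.0913.
Under exogeneity and monotonicity, PS = (p₁ − p₀) / (1 − p₀).
PS = (0.115 − 0.0913) / (1 − 0.0913) = 0.0237 / 0.9087 ≈ 0.0261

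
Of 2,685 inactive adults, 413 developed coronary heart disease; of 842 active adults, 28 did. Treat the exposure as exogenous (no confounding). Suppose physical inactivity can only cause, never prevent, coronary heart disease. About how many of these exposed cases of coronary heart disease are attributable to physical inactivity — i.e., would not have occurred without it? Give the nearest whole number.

p₁ = P(outcome | exposed) = 413/2685 = 0.15382
p₀ = P(outcome | unexposed) = 28/842 = 0.033254
PN = (p₁ − p₀)/p₁ = (0.15382 − 0.033254) / 0.15382 ≈ 0.78381.
Attributable cases ≈ PN × (exposed cases) = 0.78381 × 413 ≈ 323.71.

about 324 cases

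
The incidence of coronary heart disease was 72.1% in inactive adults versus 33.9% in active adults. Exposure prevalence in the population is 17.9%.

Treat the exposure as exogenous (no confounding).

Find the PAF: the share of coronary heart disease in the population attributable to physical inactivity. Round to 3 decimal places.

p₁ = 0.721, p₀ = 0.339.
Overall risk P(Y=1) = π·p₁ + (1−π)·p₀ = 0.179×0.721 + 0.821×0.339 = 0.40738.
Under exogeneity, PAF = [P(Y=1) − p₀] / P(Y=1).
PAF = (0.40738 − 0.339) / 0.40738 ≈ 0.1678

PAF ≈ 0.168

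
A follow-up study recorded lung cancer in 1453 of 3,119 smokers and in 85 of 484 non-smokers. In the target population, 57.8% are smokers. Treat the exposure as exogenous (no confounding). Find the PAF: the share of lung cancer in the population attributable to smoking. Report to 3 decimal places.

p₁ = P(outcome | exposed) = 1453/3119 = 0.46585
p₀ = P(outcome | unexposed) = 85/484 = 0.17562
Overall risk P(Y=1) = π·p₁ + (1−π)·p₀ = 0.578×0.46585 + 0.422×0.17562 = 0.34338.
Under exogeneity, PAF = [P(Y=1) − p₀] / P(Y=1).
PAF = (0.34338 − 0.17562) / 0.34338 ≈ 0.4885

PAF ≈ 0.489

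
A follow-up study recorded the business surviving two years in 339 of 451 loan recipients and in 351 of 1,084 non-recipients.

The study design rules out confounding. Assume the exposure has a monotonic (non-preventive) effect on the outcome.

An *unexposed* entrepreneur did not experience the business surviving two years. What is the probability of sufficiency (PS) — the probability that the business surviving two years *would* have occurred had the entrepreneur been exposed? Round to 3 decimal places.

PS ≈ 0.633

p₁ = P(outcome | exposed) = 339/451 = 0.75166
p₀ = P(outcome | unexposed) = 351/1084 = 0.3238
Under exogeneity and monotonicity, PS = (p₁ − p₀) / (1 − p₀).
PS = (0.75166 − 0.3238) / (1 − 0.3238) = 0.42786 / 0.6762 ≈ 0.6327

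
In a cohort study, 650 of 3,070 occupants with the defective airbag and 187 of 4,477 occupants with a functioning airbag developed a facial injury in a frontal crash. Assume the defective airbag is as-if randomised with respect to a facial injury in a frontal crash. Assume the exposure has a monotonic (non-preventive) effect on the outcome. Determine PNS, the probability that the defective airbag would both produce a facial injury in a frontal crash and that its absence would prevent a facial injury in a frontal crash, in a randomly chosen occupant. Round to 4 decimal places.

p₁ = P(outcome | exposed) = 650/3070 = 0.21173
p₀ = P(outcome | unexposed) = 187/4477 = 0.041769
Under exogeneity and monotonicity, PNS = p₁ − p₀.
PNS = 0.21173 − 0.041769 = 0.16996

PNS ≈ 0.1700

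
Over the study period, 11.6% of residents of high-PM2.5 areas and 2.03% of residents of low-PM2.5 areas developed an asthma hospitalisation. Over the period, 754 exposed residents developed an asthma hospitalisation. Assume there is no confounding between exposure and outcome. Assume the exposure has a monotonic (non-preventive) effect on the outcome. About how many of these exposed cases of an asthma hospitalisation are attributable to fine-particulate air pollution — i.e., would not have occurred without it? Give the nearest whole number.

p₁ = 0.116, p₀ = 0.0203.
PN = (p₁ − p₀)/p₁ = (0.116 − 0.0203) / 0.116 ≈ 0.82500.
Attributable cases ≈ PN × (exposed cases) = 0.82500 × 754 ≈ 622.05.

about 622 cases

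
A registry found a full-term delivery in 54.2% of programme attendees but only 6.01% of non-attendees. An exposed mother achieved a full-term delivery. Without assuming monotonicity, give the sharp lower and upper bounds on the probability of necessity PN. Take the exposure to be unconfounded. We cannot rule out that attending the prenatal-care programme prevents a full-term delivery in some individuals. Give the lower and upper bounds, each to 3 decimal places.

0.889 ≤ PN ≤ 1.000

p₁ = 0.542, p₀ = 0.0601.
Under exogeneity alone the bounds on PN are max{0,(p₁−p₀)/p₁} ≤ PN ≤ min{1,(1−p₀)/p₁}.
  lower = (p₁ − p₀)/p₁ = 0.4819 / 0.542 ≈ 0.8891
  upper = min{1, (1 − p₀)/p₁} = 0.9399 / 0.542 ≈ 1.7341 → capped at 1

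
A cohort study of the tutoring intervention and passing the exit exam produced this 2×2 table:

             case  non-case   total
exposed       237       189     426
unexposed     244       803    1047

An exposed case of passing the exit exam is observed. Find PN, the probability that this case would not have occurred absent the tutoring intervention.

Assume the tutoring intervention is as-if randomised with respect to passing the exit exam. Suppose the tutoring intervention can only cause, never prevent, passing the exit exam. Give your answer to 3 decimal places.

PN ≈ 0.581

p₁ = P(outcome | exposed) = 237/426 = 0.55634
p₀ = P(outcome | unexposed) = 244/1047 = 0.23305
Under exogeneity and monotonicity, PN = (p₁ − p₀) / p₁.
PN = (0.55634 − 0.23305) / 0.55634 = 0.32329 / 0.55634 ≈ 0.5811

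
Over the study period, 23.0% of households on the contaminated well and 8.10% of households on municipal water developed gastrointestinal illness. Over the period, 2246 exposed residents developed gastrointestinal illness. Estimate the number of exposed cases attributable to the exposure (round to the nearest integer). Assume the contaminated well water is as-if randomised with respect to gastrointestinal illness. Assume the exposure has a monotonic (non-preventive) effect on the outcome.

about 1455 cases

p₁ = 0.23, p₀ = 0.081.
PN = (p₁ − p₀)/p₁ = (0.23 − 0.081) / 0.23 ≈ 0.64783.
Attributable cases ≈ PN × (exposed cases) = 0.64783 × 2246 ≈ 1455.02.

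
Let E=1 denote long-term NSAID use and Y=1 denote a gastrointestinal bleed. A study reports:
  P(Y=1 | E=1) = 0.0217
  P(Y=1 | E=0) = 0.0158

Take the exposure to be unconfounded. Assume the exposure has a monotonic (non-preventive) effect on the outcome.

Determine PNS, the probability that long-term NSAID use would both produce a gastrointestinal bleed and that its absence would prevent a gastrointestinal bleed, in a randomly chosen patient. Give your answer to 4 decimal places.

Let p₁ = 0.0217, p₀ = 0.0158.
Under exogeneity and monotonicity, PNS = p₁ − p₀.
PNS = 0.0217 − 0.0158 = 0.0059

PNS ≈ 0.0059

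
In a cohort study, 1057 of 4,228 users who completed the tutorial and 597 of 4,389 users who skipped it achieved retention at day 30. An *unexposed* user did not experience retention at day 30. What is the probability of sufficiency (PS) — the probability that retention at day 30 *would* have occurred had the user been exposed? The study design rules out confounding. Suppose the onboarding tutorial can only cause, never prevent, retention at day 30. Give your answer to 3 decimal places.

PS ≈ 0.132

p₁ = P(outcome | exposed) = 1057/4228 = 0.25
p₀ = P(outcome | unexposed) = 597/4389 = 0.13602
Under exogeneity and monotonicity, PS = (p₁ − p₀) / (1 − p₀).
PS = (0.25 − 0.13602) / (1 − 0.13602) = 0.11398 / 0.86398 ≈ 0.1319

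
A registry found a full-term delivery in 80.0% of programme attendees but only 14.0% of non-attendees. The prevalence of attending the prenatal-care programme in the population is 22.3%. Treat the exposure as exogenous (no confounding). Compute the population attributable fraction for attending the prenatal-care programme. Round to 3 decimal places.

PAF ≈ 0.513

p₁ = 0.8, p₀ = 0.14.
Overall risk P(Y=1) = π·p₁ + (1−π)·p₀ = 0.223×0.8 + 0.777×0.14 = 0.28718.
Under exogeneity, PAF = [P(Y=1) − p₀] / P(Y=1).
PAF = (0.28718 − 0.14) / 0.28718 ≈ 0.5125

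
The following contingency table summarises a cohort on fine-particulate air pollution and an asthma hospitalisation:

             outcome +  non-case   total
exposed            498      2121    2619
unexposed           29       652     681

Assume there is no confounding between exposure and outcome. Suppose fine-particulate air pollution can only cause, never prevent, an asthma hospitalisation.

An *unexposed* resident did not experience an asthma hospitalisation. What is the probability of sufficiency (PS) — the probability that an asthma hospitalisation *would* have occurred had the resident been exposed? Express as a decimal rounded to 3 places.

PS ≈ 0.154

p₁ = P(outcome | exposed) = 498/2619 = 0.19015
p₀ = P(outcome | unexposed) = 29/681 = 0.042584
Under exogeneity and monotonicity, PS = (p₁ − p₀)/(1 − p₀).
PS = (0.19015 − 0.042584) / 0.95742 ≈ 0.1541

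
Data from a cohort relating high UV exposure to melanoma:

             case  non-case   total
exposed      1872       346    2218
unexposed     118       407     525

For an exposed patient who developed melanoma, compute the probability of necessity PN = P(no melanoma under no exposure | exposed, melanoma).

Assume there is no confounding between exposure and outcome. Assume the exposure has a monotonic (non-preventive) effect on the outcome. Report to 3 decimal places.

PN ≈ 0.734

p₁ = P(outcome | exposed) = 1872/2218 = 0.844
p₀ = P(outcome | unexposed) = 118/525 = 0.22476
Under exogeneity and monotonicity, PN = (p₁ − p₀)/p₁.
PN = (0.844 − 0.22476) / 0.844 ≈ 0.7337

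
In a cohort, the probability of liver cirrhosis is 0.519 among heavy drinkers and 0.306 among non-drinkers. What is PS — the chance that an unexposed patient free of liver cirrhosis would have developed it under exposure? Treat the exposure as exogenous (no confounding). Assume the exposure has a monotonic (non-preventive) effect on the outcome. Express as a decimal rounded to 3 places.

Let p₁ = 0.519, p₀ = 0.306.
Under exogeneity and monotonicity, PS = (p₁ − p₀) / (1 − p₀).
PS = (0.519 − 0.306) / (1 − 0.306) = 0.213 / 0.694 ≈ 0.3069

PS ≈ 0.307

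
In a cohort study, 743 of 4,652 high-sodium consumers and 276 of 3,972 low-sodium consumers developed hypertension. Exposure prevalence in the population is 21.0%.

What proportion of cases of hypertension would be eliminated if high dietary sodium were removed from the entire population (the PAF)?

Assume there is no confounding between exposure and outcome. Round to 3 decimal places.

p₁ = P(outcome | exposed) = 743/4652 = 0.15972
p₀ = P(outcome | unexposed) = 276/3972 = 0.069486
Overall risk P(Y=1) = π·p₁ + (1−π)·p₀ = 0.21×0.15972 + 0.79×0.069486 = 0.088435.
Under exogeneity, PAF = [P(Y=1) − p₀] / P(Y=1).
PAF = (0.088435 − 0.069486) / 0.088435 ≈ 0.2143

PAF ≈ 0.214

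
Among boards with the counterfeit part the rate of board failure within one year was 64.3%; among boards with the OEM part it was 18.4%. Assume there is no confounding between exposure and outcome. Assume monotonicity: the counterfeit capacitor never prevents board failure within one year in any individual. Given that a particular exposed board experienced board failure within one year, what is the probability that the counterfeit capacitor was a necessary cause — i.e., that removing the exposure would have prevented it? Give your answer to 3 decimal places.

p₁ = 0.643, p₀ = 0.184.
Under exogeneity and monotonicity, PN = (p₁ − p₀) / p₁.
PN = (0.643 − 0.184) / 0.643 = 0.459 / 0.643 ≈ 0.7138

PN ≈ 0.714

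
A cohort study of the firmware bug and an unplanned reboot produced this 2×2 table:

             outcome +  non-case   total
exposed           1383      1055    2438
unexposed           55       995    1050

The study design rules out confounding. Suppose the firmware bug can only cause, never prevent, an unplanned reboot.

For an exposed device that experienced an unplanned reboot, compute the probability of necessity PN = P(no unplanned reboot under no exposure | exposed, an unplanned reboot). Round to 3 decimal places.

PN ≈ 0.908

p₁ = P(outcome | exposed) = 1383/2438 = 0.56727
p₀ = P(outcome | unexposed) = 55/1050 = 0.052381
Under exogeneity and monotonicity, PN = (p₁ − p₀) / p₁.
PN = (0.56727 − 0.052381) / 0.56727 = 0.51489 / 0.56727 ≈ 0.9077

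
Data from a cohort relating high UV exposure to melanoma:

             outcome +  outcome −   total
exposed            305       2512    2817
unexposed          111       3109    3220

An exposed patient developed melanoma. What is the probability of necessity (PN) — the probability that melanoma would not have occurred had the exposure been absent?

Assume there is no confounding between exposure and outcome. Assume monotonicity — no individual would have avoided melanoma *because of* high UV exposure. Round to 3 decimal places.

PN ≈ 0.682

p₁ = P(outcome | exposed) = 305/2817 = 0.10827
p₀ = P(outcome | unexposed) = 111/3220 = 0.034472
Under exogeneity and monotonicity, PN = (p₁ − p₀) / p₁.
PN = (0.10827 − 0.034472) / 0.10827 = 0.073799 / 0.10827 ≈ 0.6816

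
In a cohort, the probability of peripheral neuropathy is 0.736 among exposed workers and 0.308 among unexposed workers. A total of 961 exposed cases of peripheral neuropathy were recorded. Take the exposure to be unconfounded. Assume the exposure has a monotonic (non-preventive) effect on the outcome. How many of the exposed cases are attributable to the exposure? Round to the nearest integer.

Let p₁ = 0.736, p₀ = 0.308.
PN = (p₁ − p₀)/p₁ = (0.736 − 0.308) / 0.736 ≈ 0.58152.
Attributable cases ≈ PN × (exposed cases) = 0.58152 × 961 ≈ 558.84.

about 559 cases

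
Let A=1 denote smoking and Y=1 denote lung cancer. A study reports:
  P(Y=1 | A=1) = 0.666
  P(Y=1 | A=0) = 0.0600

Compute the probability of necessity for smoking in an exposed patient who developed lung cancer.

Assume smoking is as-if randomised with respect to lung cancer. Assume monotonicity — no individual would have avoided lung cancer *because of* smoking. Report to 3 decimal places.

Let p₁ = 0.666, p₀ = 0.06.
Under exogeneity and monotonicity, PN = (p₁ − p₀) / p₁.
PN = (0.666 − 0.06) / 0.666 = 0.606 / 0.666 ≈ 0.9099

PN ≈ 0.910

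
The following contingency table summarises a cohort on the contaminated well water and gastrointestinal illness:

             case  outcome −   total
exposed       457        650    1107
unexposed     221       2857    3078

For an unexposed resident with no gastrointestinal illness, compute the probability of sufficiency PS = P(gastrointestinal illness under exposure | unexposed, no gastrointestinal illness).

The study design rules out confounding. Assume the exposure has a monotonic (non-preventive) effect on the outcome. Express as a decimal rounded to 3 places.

PS ≈ 0.367

p₁ = P(outcome | exposed) = 457/1107 = 0.41283
p₀ = P(outcome | unexposed) = 221/3078 = 0.0718
Under exogeneity and monotonicity, PS = (p₁ − p₀) / (1 − p₀).
PS = (0.41283 − 0.0718) / (1 − 0.0718) = 0.34103 / 0.9282 ≈ 0.3674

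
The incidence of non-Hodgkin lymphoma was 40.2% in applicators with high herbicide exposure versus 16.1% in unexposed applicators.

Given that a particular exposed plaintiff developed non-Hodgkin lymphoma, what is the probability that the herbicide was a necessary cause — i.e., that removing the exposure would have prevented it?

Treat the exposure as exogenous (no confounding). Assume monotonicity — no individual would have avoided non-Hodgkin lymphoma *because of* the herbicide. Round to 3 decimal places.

PN ≈ 0.600

p₁ = 0.402, p₀ = 0.161.
Under exogeneity and monotonicity, PN = (p₁ − p₀) / p₁.
PN = (0.402 − 0.161) / 0.402 = 0.241 / 0.402 ≈ 0.5995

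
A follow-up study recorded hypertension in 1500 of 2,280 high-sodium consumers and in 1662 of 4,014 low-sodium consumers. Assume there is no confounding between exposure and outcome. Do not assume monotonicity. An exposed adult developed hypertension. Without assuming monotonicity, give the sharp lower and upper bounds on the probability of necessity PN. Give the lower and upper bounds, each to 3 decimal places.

0.371 ≤ PN ≤ 0.891

p₁ = P(outcome | exposed) = 1500/2280 = 0.65789
p₀ = P(outcome | unexposed) = 1662/4014 = 0.41405
Under exogeneity alone the bounds on PN are max{0,(p₁−p₀)/p₁} ≤ PN ≤ min{1,(1−p₀)/p₁}.
  lower = (p₁ − p₀)/p₁ = 0.24384 / 0.65789 ≈ 0.3706
  upper = min{1, (1 − p₀)/p₁} = 0.58595 / 0.65789 ≈ 0.8906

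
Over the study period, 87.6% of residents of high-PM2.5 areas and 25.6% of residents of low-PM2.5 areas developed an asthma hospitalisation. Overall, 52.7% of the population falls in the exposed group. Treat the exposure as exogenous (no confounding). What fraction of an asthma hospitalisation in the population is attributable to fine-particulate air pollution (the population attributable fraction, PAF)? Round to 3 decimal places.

PAF ≈ 0.561

p₁ = 0.876, p₀ = 0.256.
Overall risk P(Y=1) = π·p₁ + (1−π)·p₀ = 0.527×0.876 + 0.473×0.256 = 0.58274.
Under exogeneity, PAF = [P(Y=1) − p₀] / P(Y=1).
PAF = (0.58274 − 0.256) / 0.58274 ≈ 0.5607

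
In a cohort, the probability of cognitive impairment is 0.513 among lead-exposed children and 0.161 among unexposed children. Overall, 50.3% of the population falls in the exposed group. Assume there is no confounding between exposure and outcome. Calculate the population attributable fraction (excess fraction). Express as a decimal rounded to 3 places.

Let p₁ = 0.513, p₀ = 0.161.
Overall risk P(Y=1) = π·p₁ + (1−π)·p₀ = 0.503×0.513 + 0.497×0.161 = 0.33806.
Under exogeneity, PAF = [P(Y=1) − p₀] / P(Y=1).
PAF = (0.33806 − 0.161) / 0.33806 ≈ 0.5237

PAF ≈ 0.524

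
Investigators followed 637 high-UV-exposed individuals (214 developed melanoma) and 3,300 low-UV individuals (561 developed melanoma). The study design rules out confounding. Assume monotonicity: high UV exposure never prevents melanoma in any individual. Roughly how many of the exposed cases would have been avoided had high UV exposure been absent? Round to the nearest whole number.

about 106 cases

p₁ = P(outcome | exposed) = 214/637 = 0.33595
p₀ = P(outcome | unexposed) = 561/3300 = 0.17
PN = (p₁ − p₀)/p₁ = (0.33595 − 0.17) / 0.33595 ≈ 0.49397.
Attributable cases ≈ PN × (exposed cases) = 0.49397 × 214 ≈ 105.71.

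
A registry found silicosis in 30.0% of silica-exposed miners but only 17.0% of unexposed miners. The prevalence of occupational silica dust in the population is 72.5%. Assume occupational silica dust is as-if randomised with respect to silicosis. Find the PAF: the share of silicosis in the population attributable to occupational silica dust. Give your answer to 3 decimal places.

p₁ = 0.3, p₀ = 0.17.
Overall risk P(Y=1) = π·p₁ + (1−π)·p₀ = 0.725×0.3 + 0.275×0.17 = 0.26425.
Under exogeneity, PAF = [P(Y=1) − p₀] / P(Y=1).
PAF = (0.26425 − 0.17) / 0.26425 ≈ 0.3567

PAF ≈ 0.357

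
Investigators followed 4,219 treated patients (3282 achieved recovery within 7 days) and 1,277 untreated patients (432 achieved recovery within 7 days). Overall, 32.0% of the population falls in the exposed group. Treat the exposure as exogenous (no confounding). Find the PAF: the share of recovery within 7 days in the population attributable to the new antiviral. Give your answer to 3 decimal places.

p₁ = P(outcome | exposed) = 3282/4219 = 0.77791
p₀ = P(outcome | unexposed) = 432/1277 = 0.33829
Overall risk P(Y=1) = π·p₁ + (1−π)·p₀ = 0.32×0.77791 + 0.68×0.33829 = 0.47897.
Under exogeneity, PAF = [P(Y=1) − p₀] / P(Y=1).
PAF = (0.47897 − 0.33829) / 0.47897 ≈ 0.2937

PAF ≈ 0.294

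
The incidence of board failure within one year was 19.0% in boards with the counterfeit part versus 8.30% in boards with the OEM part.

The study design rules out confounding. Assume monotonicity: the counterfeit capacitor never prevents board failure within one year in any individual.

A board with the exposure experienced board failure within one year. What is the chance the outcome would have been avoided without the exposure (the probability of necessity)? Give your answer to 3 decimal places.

PN ≈ 0.563

p₁ = 0.19, p₀ = 0.083.
Under exogeneity and monotonicity, PN = (p₁ − p₀) / p₁.
PN = (0.19 − 0.083) / 0.19 = 0.107 / 0.19 ≈ 0.5632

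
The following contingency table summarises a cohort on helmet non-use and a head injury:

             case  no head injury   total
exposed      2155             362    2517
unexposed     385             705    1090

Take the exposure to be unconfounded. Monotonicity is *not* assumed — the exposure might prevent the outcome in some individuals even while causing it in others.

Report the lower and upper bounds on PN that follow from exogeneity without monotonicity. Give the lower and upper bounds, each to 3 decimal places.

0.587 ≤ PN ≤ 0.755

p₁ = P(outcome | exposed) = 2155/2517 = 0.85618
p₀ = P(outcome | unexposed) = 385/1090 = 0.35321
Under exogeneity alone the bounds on PN are max{0,(p₁−p₀)/p₁} ≤ PN ≤ min{1,(1−p₀)/p₁}.
  lower = (p₁ − p₀)/p₁ = 0.50297 / 0.85618 ≈ 0.5875
  upper = min{1, (1 − p₀)/p₁} = 0.64679 / 0.85618 ≈ 0.7554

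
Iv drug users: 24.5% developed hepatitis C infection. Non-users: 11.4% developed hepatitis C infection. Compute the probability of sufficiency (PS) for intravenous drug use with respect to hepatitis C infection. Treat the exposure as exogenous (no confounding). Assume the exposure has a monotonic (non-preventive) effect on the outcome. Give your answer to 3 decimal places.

p₁ = 0.245, p₀ = 0.114.
Under exogeneity and monotonicity, PS = (p₁ − p₀) / (1 − p₀).
PS = (0.245 − 0.114) / (1 − 0.114) = 0.131 / 0.886 ≈ 0.1479

PS ≈ 0.148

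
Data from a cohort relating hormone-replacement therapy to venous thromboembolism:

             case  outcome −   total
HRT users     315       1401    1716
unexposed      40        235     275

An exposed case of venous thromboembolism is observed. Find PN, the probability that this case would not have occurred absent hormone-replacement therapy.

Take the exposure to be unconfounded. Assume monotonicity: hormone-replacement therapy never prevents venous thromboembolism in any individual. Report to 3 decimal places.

PN ≈ 0.208

p₁ = P(outcome | exposed) = 315/1716 = 0.18357
p₀ = P(outcome | unexposed) = 40/275 = 0.14545
Under exogeneity and monotonicity, PN = (p₁ − p₀)/p₁.
PN = (0.18357 − 0.14545) / 0.18357 ≈ 0.2076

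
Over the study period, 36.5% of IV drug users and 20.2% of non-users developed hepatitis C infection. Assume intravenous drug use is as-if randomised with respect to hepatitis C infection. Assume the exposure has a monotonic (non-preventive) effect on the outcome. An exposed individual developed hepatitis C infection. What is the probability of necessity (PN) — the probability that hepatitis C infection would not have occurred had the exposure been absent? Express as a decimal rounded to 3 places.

PN ≈ 0.447

p₁ = 0.365, p₀ = 0.202.
Under exogeneity and monotonicity, PN = (p₁ − p₀) / p₁.
PN = (0.365 − 0.202) / 0.365 = 0.163 / 0.365 ≈ 0.4466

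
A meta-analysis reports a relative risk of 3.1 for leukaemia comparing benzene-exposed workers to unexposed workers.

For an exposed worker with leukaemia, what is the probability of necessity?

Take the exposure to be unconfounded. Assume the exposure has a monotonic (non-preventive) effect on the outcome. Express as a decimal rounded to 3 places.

PN ≈ 0.677

Under exogeneity and monotonicity, PN = (RR − 1) / RR = 1 − 1/RR.
PN = (3.1 − 1) / 3.1 = 2.1 / 3.1 ≈ 0.6774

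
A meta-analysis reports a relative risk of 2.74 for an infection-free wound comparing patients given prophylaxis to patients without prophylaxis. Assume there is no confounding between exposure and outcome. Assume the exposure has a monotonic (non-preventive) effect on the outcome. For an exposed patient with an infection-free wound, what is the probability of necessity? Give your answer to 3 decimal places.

Under exogeneity and monotonicity, PN = (RR − 1) / RR = 1 − 1/RR.
PN = (2.74 − 1) / 2.74 = 1.74 / 2.74 ≈ 0.6350

PN ≈ 0.635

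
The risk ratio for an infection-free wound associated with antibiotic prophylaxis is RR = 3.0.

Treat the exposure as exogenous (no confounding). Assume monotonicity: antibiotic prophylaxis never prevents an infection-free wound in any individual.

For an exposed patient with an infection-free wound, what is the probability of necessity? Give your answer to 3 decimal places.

Under exogeneity and monotonicity, PN = (RR − 1) / RR = 1 − 1/RR.
PN = (3.0 − 1) / 3.0 = 2 / 3.0 ≈ 0.6667

PN ≈ 0.667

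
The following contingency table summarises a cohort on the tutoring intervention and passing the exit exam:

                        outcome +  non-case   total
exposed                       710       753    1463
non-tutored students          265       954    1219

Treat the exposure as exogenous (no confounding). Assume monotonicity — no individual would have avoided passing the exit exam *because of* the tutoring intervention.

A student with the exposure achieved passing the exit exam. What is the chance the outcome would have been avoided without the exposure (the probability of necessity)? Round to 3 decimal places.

p₁ = P(outcome | exposed) = 710/1463 = 0.4853
p₀ = P(outcome | unexposed) = 265/1219 = 0.21739
Under exogeneity and monotonicity, PN = (p₁ − p₀)/p₁.
PN = (0.4853 − 0.21739) / 0.4853 ≈ 0.5521

PN ≈ 0.552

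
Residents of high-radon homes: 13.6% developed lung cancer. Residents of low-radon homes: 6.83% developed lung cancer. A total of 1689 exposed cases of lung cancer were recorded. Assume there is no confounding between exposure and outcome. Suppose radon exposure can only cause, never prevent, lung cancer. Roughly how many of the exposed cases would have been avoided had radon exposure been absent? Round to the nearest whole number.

about 841 cases

p₁ = 0.136, p₀ = 0.0683.
PN = (p₁ − p₀)/p₁ = (0.136 − 0.0683) / 0.136 ≈ 0.49779.
Attributable cases ≈ PN × (exposed cases) = 0.49779 × 1689 ≈ 840.77.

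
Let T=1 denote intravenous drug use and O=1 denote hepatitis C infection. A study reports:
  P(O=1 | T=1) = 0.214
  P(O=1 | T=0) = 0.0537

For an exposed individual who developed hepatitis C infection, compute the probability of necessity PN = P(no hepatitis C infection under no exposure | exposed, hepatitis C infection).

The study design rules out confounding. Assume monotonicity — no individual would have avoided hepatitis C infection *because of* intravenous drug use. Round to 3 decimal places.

Let p₁ = 0.214, p₀ = 0.0537.
Under exogeneity and monotonicity, PN = (p₁ − p₀) / p₁.
PN = (0.214 − 0.0537) / 0.214 = 0.1603 / 0.214 ≈ 0.7491

PN ≈ 0.749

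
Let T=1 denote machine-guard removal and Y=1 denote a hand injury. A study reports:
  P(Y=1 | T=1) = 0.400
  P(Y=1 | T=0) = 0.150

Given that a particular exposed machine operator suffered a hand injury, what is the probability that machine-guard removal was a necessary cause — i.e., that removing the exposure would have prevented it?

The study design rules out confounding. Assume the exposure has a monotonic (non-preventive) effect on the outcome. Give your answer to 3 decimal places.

PN ≈ 0.625

Let p₁ = 0.4, p₀ = 0.15.
Under exogeneity and monotonicity, PN = (p₁ − p₀) / p₁.
PN = (0.4 − 0.15) / 0.4 = 0.25 / 0.4 ≈ 0.6250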